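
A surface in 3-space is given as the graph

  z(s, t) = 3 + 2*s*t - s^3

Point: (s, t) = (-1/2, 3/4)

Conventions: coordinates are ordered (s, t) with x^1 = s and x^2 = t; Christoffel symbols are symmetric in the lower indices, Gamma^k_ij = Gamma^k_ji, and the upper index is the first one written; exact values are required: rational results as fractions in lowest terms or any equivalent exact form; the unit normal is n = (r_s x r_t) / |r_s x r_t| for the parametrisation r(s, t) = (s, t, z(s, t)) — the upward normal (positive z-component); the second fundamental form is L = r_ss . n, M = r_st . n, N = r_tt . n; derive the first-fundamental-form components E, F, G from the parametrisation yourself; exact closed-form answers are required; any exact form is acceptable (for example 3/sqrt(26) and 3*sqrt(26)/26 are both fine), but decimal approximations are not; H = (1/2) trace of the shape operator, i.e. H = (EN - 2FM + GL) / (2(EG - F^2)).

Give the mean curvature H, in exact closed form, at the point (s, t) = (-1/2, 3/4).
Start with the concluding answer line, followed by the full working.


Answer: H = 288*sqrt(41)/1681

z_s = 3/4, z_t = -1, z_ss = 3, z_st = 2, z_tt = 0
E = 25/16, F = -3/4, G = 2; answer radicand W^2 = 41/16
unnormalised second-form numerators: l = 3, m = 2, n = 0; L = l/sqrt(41/16), and similarly M = m/sqrt(W^2), N = n/sqrt(W^2)
H = (E*n - 2*F*m + G*l) / (2*(EG - F^2)*sqrt(W^2)); E*n - 2*F*m + G*l = 9, EG - F^2 = 41/16, so H = (72/41)/sqrt(41/16)


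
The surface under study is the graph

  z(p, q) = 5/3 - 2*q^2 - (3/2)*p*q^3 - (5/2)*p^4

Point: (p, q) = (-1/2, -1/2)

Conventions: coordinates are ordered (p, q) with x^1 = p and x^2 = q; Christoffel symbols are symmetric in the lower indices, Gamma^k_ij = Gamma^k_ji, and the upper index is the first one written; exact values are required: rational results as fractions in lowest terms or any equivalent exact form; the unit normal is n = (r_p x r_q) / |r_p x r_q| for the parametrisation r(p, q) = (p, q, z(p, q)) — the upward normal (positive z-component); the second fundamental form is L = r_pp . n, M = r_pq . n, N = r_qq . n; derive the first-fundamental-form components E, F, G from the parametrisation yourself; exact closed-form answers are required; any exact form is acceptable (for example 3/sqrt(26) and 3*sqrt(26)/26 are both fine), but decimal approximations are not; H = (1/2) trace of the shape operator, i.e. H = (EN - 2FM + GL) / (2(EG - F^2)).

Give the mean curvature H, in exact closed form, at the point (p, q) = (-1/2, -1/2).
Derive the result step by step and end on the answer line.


z_p = 23/16, z_q = 41/16, z_pp = -15/2, z_pq = -9/8, z_qq = -25/4
E = 785/256, F = 943/256, G = 1937/256; answer radicand W^2 = 1233/128
unnormalised second-form numerators: l = -15/2, m = -9/8, n = -25/4; L = l/sqrt(1233/128), and similarly M = m/sqrt(W^2), N = n/sqrt(W^2)
H = (E*n - 2*F*m + G*l) / (2*(EG - F^2)*sqrt(W^2)); E*n - 2*F*m + G*l = -541/8, EG - F^2 = 1233/128, so H = (-4328/1233)/sqrt(1233/128)

Answer: H = -34624*sqrt(274)/506763


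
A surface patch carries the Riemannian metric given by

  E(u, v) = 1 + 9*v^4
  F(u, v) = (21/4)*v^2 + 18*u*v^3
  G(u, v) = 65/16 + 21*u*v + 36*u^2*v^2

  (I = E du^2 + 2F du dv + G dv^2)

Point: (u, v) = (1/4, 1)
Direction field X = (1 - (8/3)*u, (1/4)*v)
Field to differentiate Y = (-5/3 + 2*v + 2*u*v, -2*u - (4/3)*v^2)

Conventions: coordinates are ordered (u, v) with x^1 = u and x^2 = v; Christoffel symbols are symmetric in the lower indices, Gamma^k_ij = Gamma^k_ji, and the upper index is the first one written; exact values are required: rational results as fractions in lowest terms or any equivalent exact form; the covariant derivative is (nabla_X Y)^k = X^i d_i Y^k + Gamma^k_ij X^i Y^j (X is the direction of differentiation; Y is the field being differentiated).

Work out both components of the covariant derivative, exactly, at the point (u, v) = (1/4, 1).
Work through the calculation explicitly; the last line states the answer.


E = 10, F = 39/4, G = 185/16 at the point
E_u = 0, E_v = 36, F_u = 18, F_v = 24, G_u = 39, G_v = 39/4
EG - F^2 = 329/16;  g^inv = (16/329) * [[185/16, -39/4], [-39/4, 10]]
first-kind symbols [ij,l] = (1/2)(d_i g_jl + d_j g_il - d_l g_ij): [uu,u] = E_u/2 = 0, [uu,v] = F_u - E_v/2 = 0, [uv,u] = E_v/2 = 18, [uv,v] = G_u/2 = 39/2, [vv,u] = F_v - G_u/2 = 9/2, [vv,v] = G_v/2 = 39/8
Gamma^u_ij = (G*[ij,u] - F*[ij,v])/(EG - F^2), Gamma^v_ij = (E*[ij,v] - F*[ij,u])/(EG - F^2)
Gamma_uuu = 0, Gamma_uuv = 288/329, Gamma_uvv = 72/329, Gamma_vuu = 0, Gamma_vuv = 312/329, Gamma_vvv = 78/329
X = (1/3, 1/4), Y = (5/6, -11/6) at the point

Answer: (nabla_X Y)^u = 6623/7896, (nabla_X Y)^v = -7201/3948


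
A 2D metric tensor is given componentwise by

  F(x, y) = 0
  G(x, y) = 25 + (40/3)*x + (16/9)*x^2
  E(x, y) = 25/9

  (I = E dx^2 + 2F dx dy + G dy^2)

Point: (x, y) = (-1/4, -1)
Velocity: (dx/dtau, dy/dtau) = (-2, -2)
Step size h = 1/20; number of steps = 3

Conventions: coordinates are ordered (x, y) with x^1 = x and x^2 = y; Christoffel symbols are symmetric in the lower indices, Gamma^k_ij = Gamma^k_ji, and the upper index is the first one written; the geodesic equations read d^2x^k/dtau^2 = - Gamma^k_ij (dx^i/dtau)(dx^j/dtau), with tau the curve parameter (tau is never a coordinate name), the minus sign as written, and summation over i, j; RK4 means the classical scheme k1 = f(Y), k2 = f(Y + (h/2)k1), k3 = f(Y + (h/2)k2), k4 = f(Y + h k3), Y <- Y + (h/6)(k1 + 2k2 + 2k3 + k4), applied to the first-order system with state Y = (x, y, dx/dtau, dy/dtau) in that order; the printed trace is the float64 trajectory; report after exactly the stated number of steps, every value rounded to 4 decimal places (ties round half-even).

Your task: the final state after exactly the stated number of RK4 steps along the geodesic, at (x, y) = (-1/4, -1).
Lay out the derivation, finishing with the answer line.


f(Y) = (dx/dtau, dy/dtau, -Gamma^x_ij Y'^i Y'^j, -Gamma^y_ij Y'^i Y'^j) with the Gammas evaluated at the stage position; h = 0.050000; intermediate values shown to 6 dp
step 0: x = -0.2500, y = -1.0000, dx/dtau = -2.0000, dy/dtau = -2.0000
step 1:
  k1: at (x, y) = (-0.250000, -1.000000), (dx/dtau, dy/dtau) = (-2.000000, -2.000000); Gamma_xxx = 0.000000, Gamma_xxy = 0.000000, Gamma_xyy = -2.240000, Gamma_yxx = 0.000000, Gamma_yxy = 0.285714, Gamma_yyy = 0.000000; k1 = (-2.000000, -2.000000, 8.960000, -2.285714)
  k2: at (x, y) = (-0.300000, -1.050000), (dx/dtau, dy/dtau) = (-1.776000, -2.057143); Gamma_xxx = 0.000000, Gamma_xxy = 0.000000, Gamma_xyy = -2.208000, Gamma_yxx = 0.000000, Gamma_yxy = 0.289855, Gamma_yyy = 0.000000; k2 = (-1.776000, -2.057143, 9.343896, -2.117963)
  k3: at (x, y) = (-0.294400, -1.051429), (dx/dtau, dy/dtau) = (-1.766403, -2.052949); Gamma_xxx = 0.000000, Gamma_xxy = 0.000000, Gamma_xyy = -2.211584, Gamma_yxx = 0.000000, Gamma_yxy = 0.289385, Gamma_yyy = 0.000000; k3 = (-1.766403, -2.052949, 9.320942, -2.098816)
  k4: at (x, y) = (-0.338320, -1.102647), (dx/dtau, dy/dtau) = (-1.533953, -2.104941); Gamma_xxx = 0.000000, Gamma_xxy = 0.000000, Gamma_xyy = -2.183475, Gamma_yxx = 0.000000, Gamma_yxy = 0.293111, Gamma_yyy = 0.000000; k4 = (-1.533953, -2.104941, 9.674489, -1.892839)
  Y <- Y + (h/6)(k1 + 2k2 + 2k3 + k4): x = -0.3385, y = -1.1027, dx/dtau = -1.5336, dy/dtau = -2.1051
step 2:
  k1: at (x, y) = (-0.338490, -1.102709), (dx/dtau, dy/dtau) = (-1.533632, -2.105101); Gamma_xxx = 0.000000, Gamma_xxy = 0.000000, Gamma_xyy = -2.183367, Gamma_yxx = 0.000000, Gamma_yxy = 0.293125, Gamma_yyy = 0.000000; k1 = (-1.533632, -2.105101, 9.675480, -1.892681)
  k2: at (x, y) = (-0.376830, -1.155337), (dx/dtau, dy/dtau) = (-1.291745, -2.152418); Gamma_xxx = 0.000000, Gamma_xxy = 0.000000, Gamma_xyy = -2.158829, Gamma_yxx = 0.000000, Gamma_yxy = 0.296457, Gamma_yyy = 0.000000; k2 = (-1.291745, -2.152418, 10.001643, -1.648524)
  k3: at (x, y) = (-0.370783, -1.156520), (dx/dtau, dy/dtau) = (-1.283591, -2.146314); Gamma_xxx = 0.000000, Gamma_xxy = 0.000000, Gamma_xyy = -2.162699, Gamma_yxx = 0.000000, Gamma_yxy = 0.295927, Gamma_yyy = 0.000000; k3 = (-1.283591, -2.146314, 9.962826, -1.630549)
  k4: at (x, y) = (-0.402669, -1.210025), (dx/dtau, dy/dtau) = (-1.035491, -2.186628); Gamma_xxx = 0.000000, Gamma_xxy = 0.000000, Gamma_xyy = -2.142292, Gamma_yxx = 0.000000, Gamma_yxy = 0.298745, Gamma_yyy = 0.000000; k4 = (-1.035491, -2.186628, 10.243033, -1.352859)
  Y <- Y + (h/6)(k1 + 2k2 + 2k3 + k4): x = -0.4028, y = -1.2101, dx/dtau = -1.0349, dy/dtau = -2.1868
step 3:
  k1: at (x, y) = (-0.402821, -1.210119), (dx/dtau, dy/dtau) = (-1.034903, -2.186798); Gamma_xxx = 0.000000, Gamma_xxy = 0.000000, Gamma_xyy = -2.142194, Gamma_yxx = 0.000000, Gamma_yxy = 0.298759, Gamma_yyy = 0.000000; k1 = (-1.034903, -2.186798, 10.244160, -1.352258)
  k2: at (x, y) = (-0.428694, -1.264789), (dx/dtau, dy/dtau) = (-0.778799, -2.220605); Gamma_xxx = 0.000000, Gamma_xxy = 0.000000, Gamma_xyy = -2.125636, Gamma_yxx = 0.000000, Gamma_yxy = 0.301086, Gamma_yyy = 0.000000; k2 = (-0.778799, -2.220605, 10.481692, -1.041401)
  k3: at (x, y) = (-0.422291, -1.265634), (dx/dtau, dy/dtau) = (-0.772861, -2.212833); Gamma_xxx = 0.000000, Gamma_xxy = 0.000000, Gamma_xyy = -2.129734, Gamma_yxx = 0.000000, Gamma_yxy = 0.300507, Gamma_yyy = 0.000000; k3 = (-0.772861, -2.212833, 10.428520, -1.027862)
  k4: at (x, y) = (-0.441464, -1.320761), (dx/dtau, dy/dtau) = (-0.513477, -2.238191); Gamma_xxx = 0.000000, Gamma_xxy = 0.000000, Gamma_xyy = -2.117463, Gamma_yxx = 0.000000, Gamma_yxy = 0.302249, Gamma_yyy = 0.000000; k4 = (-0.513477, -2.238191, 10.607432, -0.694724)
  Y <- Y + (h/6)(k1 + 2k2 + 2k3 + k4): x = -0.4416, y = -1.3209, dx/dtau = -0.5126, dy/dtau = -2.2383

Answer: x = -0.4416, y = -1.3209, dx/dtau = -0.5126, dy/dtau = -2.2383


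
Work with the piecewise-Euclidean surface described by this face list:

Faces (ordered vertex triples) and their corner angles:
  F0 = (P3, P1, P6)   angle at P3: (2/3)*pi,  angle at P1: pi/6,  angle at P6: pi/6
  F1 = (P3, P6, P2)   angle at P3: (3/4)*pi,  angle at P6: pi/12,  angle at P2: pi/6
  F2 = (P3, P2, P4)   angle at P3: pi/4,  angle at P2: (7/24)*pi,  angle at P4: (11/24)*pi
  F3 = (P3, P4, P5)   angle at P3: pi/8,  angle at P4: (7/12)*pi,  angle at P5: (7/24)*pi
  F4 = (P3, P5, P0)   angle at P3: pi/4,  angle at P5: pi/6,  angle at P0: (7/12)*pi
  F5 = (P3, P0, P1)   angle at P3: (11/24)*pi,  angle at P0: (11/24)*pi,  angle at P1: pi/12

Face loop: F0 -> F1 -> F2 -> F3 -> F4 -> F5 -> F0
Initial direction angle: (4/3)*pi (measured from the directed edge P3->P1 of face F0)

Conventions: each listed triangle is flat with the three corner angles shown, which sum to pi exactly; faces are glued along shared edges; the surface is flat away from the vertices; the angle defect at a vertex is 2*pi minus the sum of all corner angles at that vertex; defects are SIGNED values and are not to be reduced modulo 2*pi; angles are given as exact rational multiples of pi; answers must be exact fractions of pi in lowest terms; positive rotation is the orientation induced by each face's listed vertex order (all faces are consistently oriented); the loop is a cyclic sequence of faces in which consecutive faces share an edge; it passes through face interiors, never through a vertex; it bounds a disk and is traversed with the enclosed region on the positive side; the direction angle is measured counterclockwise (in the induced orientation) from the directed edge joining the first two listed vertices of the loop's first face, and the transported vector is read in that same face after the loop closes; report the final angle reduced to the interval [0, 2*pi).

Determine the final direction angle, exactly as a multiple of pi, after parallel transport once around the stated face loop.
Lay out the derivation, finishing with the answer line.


enclosed vertex P3: corner angles sum to (5/2)*pi, defect = 2*pi - (5/2)*pi = -pi/2
adding the enclosed defects to the starting angle (mod 2*pi, induced orientation) gives the holonomy
final angle = (4/3)*pi - pi/2 = (5/6)*pi (mod 2*pi)

Answer: final direction angle = (5/6)*pi


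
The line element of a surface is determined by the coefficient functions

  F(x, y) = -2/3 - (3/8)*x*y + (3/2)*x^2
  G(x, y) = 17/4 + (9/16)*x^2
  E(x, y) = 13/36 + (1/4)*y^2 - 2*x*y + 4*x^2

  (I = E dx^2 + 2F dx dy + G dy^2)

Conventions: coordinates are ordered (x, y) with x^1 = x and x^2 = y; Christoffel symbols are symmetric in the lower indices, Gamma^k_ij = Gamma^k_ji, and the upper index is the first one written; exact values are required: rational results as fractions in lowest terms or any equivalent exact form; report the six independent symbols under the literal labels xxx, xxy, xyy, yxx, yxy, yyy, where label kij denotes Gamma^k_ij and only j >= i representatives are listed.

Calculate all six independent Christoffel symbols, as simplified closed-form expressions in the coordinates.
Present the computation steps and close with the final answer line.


E = 13/36 + (1/4)*y^2 - 2*x*y + 4*x^2; F = -2/3 - (3/8)*x*y + (3/2)*x^2; G = 17/4 + (9/16)*x^2
Gamma^k_ij = (1/2) g^{kl} (d_i g_jl + d_j g_il - d_l g_ij), with g^inv = (1/(EG-F^2)) [[G, -F], [-F, E]]
first partials: E_x = -2*y + 8*x, E_y = (1/2)*y - 2*x, F_x = -(3/8)*y + 3*x, F_y = -(3/8)*x, G_x = (9/8)*x, G_y = 0
D = EG - F^2 = 157/144 + (17/16)*y^2 - 9*x*y + (1229/64)*x^2
expanded: Gamma^x_xx = (G E_x - 2F F_x + F E_y)/(2D), Gamma^x_xy = (G E_y - F G_x)/(2D), Gamma^x_yy = (2G F_y - G G_x - F G_y)/(2D), Gamma^y_xx = (2E F_x - E E_y - F E_x)/(2D), Gamma^y_xy = (E G_x - F E_y)/(2D), Gamma^y_yy = (E G_y - 2F F_y + F G_x)/(2D); substitute and cancel common factors

Answer: Gamma_xxx = (-2160*x^3 + 1080*x^2*y - 135*x*y^2 + 11328*x - 2688*y)/(11061*x^2 - 5184*x*y + 612*y^2 + 628), Gamma_xxy = (-1620*x^3 + 405*x^2*y - 4464*x + 1224*y)/(22122*x^2 - 10368*x*y + 1224*y^2 + 1256), Gamma_xyy = (-1215*x^3 - 9180*x)/(44244*x^2 - 20736*x*y + 2448*y^2 + 2512), Gamma_yxx = (5760*x^3 - 4320*x^2*y + 1080*x*y^2 + 2368*x - 90*y^3 - 514*y)/(11061*x^2 - 5184*x*y + 612*y^2 + 628), Gamma_yxy = (2160*x^3 - 1080*x^2*y + 135*x*y^2 - 267*x + 96*y)/(11061*x^2 - 5184*x*y + 612*y^2 + 628), Gamma_yyy = (1620*x^3 - 405*x^2*y - 720*x)/(22122*x^2 - 10368*x*y + 1224*y^2 + 1256)


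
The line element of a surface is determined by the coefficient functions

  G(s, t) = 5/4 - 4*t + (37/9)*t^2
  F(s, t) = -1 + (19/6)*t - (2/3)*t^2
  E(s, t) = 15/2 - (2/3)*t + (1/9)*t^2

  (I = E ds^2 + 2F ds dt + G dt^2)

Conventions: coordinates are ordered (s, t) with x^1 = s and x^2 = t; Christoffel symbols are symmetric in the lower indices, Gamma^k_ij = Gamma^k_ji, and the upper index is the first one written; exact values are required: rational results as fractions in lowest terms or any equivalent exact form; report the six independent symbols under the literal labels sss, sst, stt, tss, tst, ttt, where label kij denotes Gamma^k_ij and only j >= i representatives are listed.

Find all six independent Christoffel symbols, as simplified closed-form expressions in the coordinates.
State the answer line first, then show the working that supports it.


Answer: Gamma_sss = (-48*t^3 + 372*t^2 - 756*t + 216)/(8*t^4 + 672*t^3 + 14436*t^2 - 15876*t + 5427), Gamma_sst = (296*t^3 - 1176*t^2 + 954*t - 270)/(8*t^4 + 672*t^3 + 14436*t^2 - 15876*t + 5427), Gamma_stt = (-1776*t^3 + 2592*t^2 - 2520*t + 1269)/(8*t^4 + 672*t^3 + 14436*t^2 - 15876*t + 5427), Gamma_tss = (-8*t^3 + 72*t^2 - 684*t + 1620)/(8*t^4 + 672*t^3 + 14436*t^2 - 15876*t + 5427), Gamma_tst = (48*t^3 - 372*t^2 + 756*t - 216)/(8*t^4 + 672*t^3 + 14436*t^2 - 15876*t + 5427), Gamma_ttt = (-280*t^3 + 2184*t^2 + 13482*t - 7668)/(8*t^4 + 672*t^3 + 14436*t^2 - 15876*t + 5427)

E = 15/2 - (2/3)*t + (1/9)*t^2; F = -1 + (19/6)*t - (2/3)*t^2; G = 5/4 - 4*t + (37/9)*t^2
Gamma^k_ij = (1/2) g^{kl} (d_i g_jl + d_j g_il - d_l g_ij), with g^inv = (1/(EG-F^2)) [[G, -F], [-F, E]]
first partials: E_s = 0, E_t = -2/3 + (2/9)*t, F_s = 0, F_t = 19/6 - (4/3)*t, G_s = 0, G_t = -4 + (74/9)*t
D = EG - F^2 = 67/8 - (49/2)*t + (401/18)*t^2 + (28/27)*t^3 + (1/81)*t^4
expanded: Gamma^s_ss = (G E_s - 2F F_s + F E_t)/(2D), Gamma^s_st = (G E_t - F G_s)/(2D), Gamma^s_tt = (2G F_t - G G_s - F G_t)/(2D), Gamma^t_ss = (2E F_s - E E_t - F E_s)/(2D), Gamma^t_st = (E G_s - F E_t)/(2D), Gamma^t_tt = (E G_t - 2F F_t + F G_s)/(2D); substitute and cancel common factors


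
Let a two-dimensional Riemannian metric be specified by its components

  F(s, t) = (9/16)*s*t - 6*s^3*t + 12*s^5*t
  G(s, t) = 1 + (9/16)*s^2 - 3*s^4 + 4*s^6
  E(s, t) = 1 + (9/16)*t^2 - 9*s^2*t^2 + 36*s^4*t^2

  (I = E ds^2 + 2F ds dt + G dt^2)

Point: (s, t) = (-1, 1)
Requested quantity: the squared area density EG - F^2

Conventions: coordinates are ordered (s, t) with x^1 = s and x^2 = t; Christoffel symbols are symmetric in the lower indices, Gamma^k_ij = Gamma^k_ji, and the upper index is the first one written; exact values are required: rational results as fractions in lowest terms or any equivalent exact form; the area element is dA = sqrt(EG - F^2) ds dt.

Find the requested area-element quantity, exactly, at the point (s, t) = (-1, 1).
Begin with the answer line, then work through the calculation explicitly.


Answer: EG - F^2 = 241/8

E = 457/16, F = -105/16, G = 41/16; EG - F^2 = 241/8


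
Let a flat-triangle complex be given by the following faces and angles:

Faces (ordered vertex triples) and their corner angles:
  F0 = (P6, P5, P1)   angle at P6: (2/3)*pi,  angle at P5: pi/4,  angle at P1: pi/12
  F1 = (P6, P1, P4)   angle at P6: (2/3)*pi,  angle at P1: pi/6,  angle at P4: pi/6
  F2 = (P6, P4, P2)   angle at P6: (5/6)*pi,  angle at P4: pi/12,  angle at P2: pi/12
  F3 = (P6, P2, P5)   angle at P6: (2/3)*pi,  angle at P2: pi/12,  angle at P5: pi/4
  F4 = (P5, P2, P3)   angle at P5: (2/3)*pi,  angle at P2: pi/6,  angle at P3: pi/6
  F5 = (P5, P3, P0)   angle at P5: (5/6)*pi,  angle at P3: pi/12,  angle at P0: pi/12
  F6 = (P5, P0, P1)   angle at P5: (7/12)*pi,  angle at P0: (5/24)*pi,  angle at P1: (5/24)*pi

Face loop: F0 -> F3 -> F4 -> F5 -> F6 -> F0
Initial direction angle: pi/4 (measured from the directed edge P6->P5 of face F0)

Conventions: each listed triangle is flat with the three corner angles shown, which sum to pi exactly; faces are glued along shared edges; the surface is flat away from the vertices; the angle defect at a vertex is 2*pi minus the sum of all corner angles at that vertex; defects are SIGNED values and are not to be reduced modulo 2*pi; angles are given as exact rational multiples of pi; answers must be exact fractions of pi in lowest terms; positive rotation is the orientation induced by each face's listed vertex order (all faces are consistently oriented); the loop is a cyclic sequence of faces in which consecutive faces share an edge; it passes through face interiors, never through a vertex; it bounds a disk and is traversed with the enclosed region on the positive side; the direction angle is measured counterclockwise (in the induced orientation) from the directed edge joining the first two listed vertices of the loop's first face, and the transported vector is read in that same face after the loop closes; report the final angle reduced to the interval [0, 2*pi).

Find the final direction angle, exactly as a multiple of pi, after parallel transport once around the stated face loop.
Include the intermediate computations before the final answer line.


enclosed vertex P5: corner angles sum to (31/12)*pi, defect = 2*pi - (31/12)*pi = (-7/12)*pi
final direction = starting direction + enclosed defect total, reduced mod 2*pi (induced orientation)
final angle = pi/4 - (7/12)*pi = (5/3)*pi (mod 2*pi)

Answer: final direction angle = (5/3)*pi


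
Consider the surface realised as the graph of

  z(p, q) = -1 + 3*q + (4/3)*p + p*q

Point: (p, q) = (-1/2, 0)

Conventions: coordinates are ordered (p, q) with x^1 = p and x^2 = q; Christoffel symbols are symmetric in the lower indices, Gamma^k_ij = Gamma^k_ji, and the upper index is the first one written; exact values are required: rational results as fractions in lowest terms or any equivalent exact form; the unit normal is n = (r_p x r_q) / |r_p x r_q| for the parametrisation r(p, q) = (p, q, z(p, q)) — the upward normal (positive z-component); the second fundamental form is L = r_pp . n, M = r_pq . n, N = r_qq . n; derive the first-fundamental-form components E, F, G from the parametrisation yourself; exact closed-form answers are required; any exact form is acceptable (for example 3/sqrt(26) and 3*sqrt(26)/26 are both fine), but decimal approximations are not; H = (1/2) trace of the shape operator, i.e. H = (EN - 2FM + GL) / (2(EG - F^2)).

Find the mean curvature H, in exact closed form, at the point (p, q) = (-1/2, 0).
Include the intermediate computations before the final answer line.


z_p = 4/3, z_q = 5/2, z_pp = 0, z_pq = 1, z_qq = 0
E = 25/9, F = 10/3, G = 29/4; answer radicand W^2 = 325/36
unnormalised second-form numerators: l = 0, m = 1, n = 0; L = l/sqrt(325/36), and similarly M = m/sqrt(W^2), N = n/sqrt(W^2)
H = (E*n - 2*F*m + G*l) / (2*(EG - F^2)*sqrt(W^2)); E*n - 2*F*m + G*l = -20/3, EG - F^2 = 325/36, so H = (-24/65)/sqrt(325/36)

Answer: H = -144*sqrt(13)/4225


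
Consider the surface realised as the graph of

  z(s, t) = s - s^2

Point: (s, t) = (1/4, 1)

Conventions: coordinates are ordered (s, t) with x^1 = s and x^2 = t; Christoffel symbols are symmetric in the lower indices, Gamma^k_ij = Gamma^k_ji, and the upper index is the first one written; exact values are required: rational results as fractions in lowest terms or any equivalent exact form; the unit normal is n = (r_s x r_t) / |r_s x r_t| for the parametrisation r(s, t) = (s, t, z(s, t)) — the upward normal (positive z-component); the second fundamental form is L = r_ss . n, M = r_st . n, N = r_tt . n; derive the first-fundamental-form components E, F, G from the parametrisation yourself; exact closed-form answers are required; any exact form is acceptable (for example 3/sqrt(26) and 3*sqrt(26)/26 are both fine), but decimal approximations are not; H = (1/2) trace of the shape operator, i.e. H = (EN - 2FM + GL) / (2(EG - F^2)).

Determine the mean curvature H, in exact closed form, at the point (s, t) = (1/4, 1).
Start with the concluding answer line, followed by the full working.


Answer: H = -8*sqrt(5)/25

z_s = 1/2, z_t = 0, z_ss = -2, z_st = 0, z_tt = 0
E = 5/4, F = 0, G = 1; answer radicand W^2 = 5/4
unnormalised second-form numerators: l = -2, m = 0, n = 0; L = l/sqrt(5/4), and similarly M = m/sqrt(W^2), N = n/sqrt(W^2)
H = (E*n - 2*F*m + G*l) / (2*(EG - F^2)*sqrt(W^2)); E*n - 2*F*m + G*l = -2, EG - F^2 = 5/4, so H = (-4/5)/sqrt(5/4)


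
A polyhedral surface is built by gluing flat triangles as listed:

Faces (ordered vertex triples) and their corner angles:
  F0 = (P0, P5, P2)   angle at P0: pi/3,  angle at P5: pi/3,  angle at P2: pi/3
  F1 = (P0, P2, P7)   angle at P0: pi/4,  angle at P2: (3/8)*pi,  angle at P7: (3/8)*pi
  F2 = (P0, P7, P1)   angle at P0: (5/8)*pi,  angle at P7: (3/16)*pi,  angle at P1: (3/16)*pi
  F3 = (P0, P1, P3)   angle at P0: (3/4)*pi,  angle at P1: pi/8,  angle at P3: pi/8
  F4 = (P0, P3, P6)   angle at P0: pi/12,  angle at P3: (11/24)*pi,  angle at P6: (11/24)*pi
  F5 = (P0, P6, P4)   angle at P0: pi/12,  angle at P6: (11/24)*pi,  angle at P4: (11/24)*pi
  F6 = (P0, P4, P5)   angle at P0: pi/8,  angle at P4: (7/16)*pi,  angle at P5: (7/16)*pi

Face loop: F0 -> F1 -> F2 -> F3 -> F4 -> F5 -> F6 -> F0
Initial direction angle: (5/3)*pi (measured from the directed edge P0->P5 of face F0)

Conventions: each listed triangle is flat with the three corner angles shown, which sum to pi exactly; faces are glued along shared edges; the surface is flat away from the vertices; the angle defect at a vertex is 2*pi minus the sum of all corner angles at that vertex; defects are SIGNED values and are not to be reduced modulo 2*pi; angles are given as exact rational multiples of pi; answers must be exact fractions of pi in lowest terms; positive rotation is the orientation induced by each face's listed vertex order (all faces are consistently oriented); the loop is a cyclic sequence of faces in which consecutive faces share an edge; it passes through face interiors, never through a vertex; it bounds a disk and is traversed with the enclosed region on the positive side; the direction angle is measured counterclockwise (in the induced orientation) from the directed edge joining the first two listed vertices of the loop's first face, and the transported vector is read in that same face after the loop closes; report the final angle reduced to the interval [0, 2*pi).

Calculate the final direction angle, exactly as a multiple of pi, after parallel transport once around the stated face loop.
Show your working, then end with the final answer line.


enclosed vertex P0: corner angles sum to (9/4)*pi, defect = 2*pi - (9/4)*pi = -pi/4
summing the enclosed defects onto the initial angle, mod 2*pi in the induced orientation:
final angle = (5/3)*pi - pi/4 = (17/12)*pi (mod 2*pi)

Answer: final direction angle = (17/12)*pi


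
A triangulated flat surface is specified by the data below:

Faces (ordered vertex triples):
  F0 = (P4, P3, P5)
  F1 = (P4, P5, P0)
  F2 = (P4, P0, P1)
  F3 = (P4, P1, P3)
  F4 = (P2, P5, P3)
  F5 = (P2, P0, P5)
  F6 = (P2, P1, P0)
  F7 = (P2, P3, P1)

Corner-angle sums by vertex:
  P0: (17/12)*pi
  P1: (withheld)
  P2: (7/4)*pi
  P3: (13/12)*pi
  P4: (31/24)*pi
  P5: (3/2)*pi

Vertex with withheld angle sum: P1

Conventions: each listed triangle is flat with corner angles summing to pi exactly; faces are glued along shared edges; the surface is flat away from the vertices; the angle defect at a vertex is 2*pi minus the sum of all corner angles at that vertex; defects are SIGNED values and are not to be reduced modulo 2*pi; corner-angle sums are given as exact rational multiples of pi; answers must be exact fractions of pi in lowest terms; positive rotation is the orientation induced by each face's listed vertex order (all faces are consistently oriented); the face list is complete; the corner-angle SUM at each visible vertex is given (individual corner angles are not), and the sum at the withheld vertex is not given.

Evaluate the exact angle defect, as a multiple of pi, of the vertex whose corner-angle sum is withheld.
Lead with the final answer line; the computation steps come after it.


Answer: defect(P1) = (25/24)*pi

V = 6, E = 12, F = 8; chi = V - E + F = 2
Gauss-Bonnet: total defect = 2*pi*chi = 4*pi; visible defects sum to (71/24)*pi


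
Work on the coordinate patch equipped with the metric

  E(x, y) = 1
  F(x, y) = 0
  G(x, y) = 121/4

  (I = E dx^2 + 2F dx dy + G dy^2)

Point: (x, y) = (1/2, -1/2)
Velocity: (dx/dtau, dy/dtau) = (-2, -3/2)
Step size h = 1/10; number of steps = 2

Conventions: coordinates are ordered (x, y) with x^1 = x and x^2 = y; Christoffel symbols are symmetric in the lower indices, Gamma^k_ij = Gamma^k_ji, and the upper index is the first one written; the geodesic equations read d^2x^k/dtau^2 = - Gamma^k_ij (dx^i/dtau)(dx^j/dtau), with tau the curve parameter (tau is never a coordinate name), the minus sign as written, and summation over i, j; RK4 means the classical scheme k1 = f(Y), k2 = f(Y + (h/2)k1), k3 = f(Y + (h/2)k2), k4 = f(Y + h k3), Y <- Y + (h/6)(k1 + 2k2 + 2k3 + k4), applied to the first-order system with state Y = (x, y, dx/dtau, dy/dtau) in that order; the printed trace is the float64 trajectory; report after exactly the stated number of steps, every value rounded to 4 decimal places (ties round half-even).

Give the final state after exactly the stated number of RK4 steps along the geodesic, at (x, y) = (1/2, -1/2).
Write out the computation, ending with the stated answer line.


f(Y) = (dx/dtau, dy/dtau, -Gamma^x_ij Y'^i Y'^j, -Gamma^y_ij Y'^i Y'^j) with the Gammas evaluated at the stage position; h = 0.100000; intermediate values shown to 6 dp
step 0: x = 0.5000, y = -0.5000, dx/dtau = -2.0000, dy/dtau = -1.5000
step 1:
  k1: at (x, y) = (0.500000, -0.500000), (dx/dtau, dy/dtau) = (-2.000000, -1.500000); Gamma_xxx = 0.000000, Gamma_xxy = 0.000000, Gamma_xyy = 0.000000, Gamma_yxx = 0.000000, Gamma_yxy = 0.000000, Gamma_yyy = 0.000000; k1 = (-2.000000, -1.500000, 0.000000, 0.000000)
  k2: at (x, y) = (0.400000, -0.575000), (dx/dtau, dy/dtau) = (-2.000000, -1.500000); Gamma_xxx = 0.000000, Gamma_xxy = 0.000000, Gamma_xyy = 0.000000, Gamma_yxx = 0.000000, Gamma_yxy = 0.000000, Gamma_yyy = 0.000000; k2 = (-2.000000, -1.500000, 0.000000, 0.000000)
  k3: at (x, y) = (0.400000, -0.575000), (dx/dtau, dy/dtau) = (-2.000000, -1.500000); Gamma_xxx = 0.000000, Gamma_xxy = 0.000000, Gamma_xyy = 0.000000, Gamma_yxx = 0.000000, Gamma_yxy = 0.000000, Gamma_yyy = 0.000000; k3 = (-2.000000, -1.500000, 0.000000, 0.000000)
  k4: at (x, y) = (0.300000, -0.650000), (dx/dtau, dy/dtau) = (-2.000000, -1.500000); Gamma_xxx = 0.000000, Gamma_xxy = 0.000000, Gamma_xyy = 0.000000, Gamma_yxx = 0.000000, Gamma_yxy = 0.000000, Gamma_yyy = 0.000000; k4 = (-2.000000, -1.500000, 0.000000, 0.000000)
  Y <- Y + (h/6)(k1 + 2k2 + 2k3 + k4): x = 0.3000, y = -0.6500, dx/dtau = -2.0000, dy/dtau = -1.5000
step 2:
  k1: at (x, y) = (0.300000, -0.650000), (dx/dtau, dy/dtau) = (-2.000000, -1.500000); Gamma_xxx = 0.000000, Gamma_xxy = 0.000000, Gamma_xyy = 0.000000, Gamma_yxx = 0.000000, Gamma_yxy = 0.000000, Gamma_yyy = 0.000000; k1 = (-2.000000, -1.500000, 0.000000, 0.000000)
  k2: at (x, y) = (0.200000, -0.725000), (dx/dtau, dy/dtau) = (-2.000000, -1.500000); Gamma_xxx = 0.000000, Gamma_xxy = 0.000000, Gamma_xyy = 0.000000, Gamma_yxx = 0.000000, Gamma_yxy = 0.000000, Gamma_yyy = 0.000000; k2 = (-2.000000, -1.500000, 0.000000, 0.000000)
  k3: at (x, y) = (0.200000, -0.725000), (dx/dtau, dy/dtau) = (-2.000000, -1.500000); Gamma_xxx = 0.000000, Gamma_xxy = 0.000000, Gamma_xyy = 0.000000, Gamma_yxx = 0.000000, Gamma_yxy = 0.000000, Gamma_yyy = 0.000000; k3 = (-2.000000, -1.500000, 0.000000, 0.000000)
  k4: at (x, y) = (0.100000, -0.800000), (dx/dtau, dy/dtau) = (-2.000000, -1.500000); Gamma_xxx = 0.000000, Gamma_xxy = 0.000000, Gamma_xyy = 0.000000, Gamma_yxx = 0.000000, Gamma_yxy = 0.000000, Gamma_yyy = 0.000000; k4 = (-2.000000, -1.500000, 0.000000, 0.000000)
  Y <- Y + (h/6)(k1 + 2k2 + 2k3 + k4): x = 0.1000, y = -0.8000, dx/dtau = -2.0000, dy/dtau = -1.5000

Answer: x = 0.1000, y = -0.8000, dx/dtau = -2.0000, dy/dtau = -1.5000


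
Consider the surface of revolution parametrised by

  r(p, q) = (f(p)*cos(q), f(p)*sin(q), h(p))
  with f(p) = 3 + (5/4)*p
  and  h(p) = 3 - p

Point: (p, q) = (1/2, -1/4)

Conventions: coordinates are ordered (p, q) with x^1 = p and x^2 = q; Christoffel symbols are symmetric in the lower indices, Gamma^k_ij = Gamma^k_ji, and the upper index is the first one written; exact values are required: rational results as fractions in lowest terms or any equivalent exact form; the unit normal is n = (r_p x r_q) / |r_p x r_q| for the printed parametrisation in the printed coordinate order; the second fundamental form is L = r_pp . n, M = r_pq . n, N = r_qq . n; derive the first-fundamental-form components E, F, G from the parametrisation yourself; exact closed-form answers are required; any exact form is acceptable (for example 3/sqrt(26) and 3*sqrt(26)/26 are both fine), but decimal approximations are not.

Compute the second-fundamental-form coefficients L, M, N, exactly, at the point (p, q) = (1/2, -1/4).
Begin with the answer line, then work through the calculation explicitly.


Answer: L = 0, M = 0, N = -29*sqrt(41)/82

f = 29/8, f' = 5/4, f'' = 0, h' = -1, h'' = 0
E = 41/16, F = 0, G = 841/64; answer radicand W^2 = 41/16
unnormalised second-form numerators: l = 0, m = 0, n = -29/8; L = l/sqrt(41/16), and similarly M = m/sqrt(W^2), N = n/sqrt(W^2)


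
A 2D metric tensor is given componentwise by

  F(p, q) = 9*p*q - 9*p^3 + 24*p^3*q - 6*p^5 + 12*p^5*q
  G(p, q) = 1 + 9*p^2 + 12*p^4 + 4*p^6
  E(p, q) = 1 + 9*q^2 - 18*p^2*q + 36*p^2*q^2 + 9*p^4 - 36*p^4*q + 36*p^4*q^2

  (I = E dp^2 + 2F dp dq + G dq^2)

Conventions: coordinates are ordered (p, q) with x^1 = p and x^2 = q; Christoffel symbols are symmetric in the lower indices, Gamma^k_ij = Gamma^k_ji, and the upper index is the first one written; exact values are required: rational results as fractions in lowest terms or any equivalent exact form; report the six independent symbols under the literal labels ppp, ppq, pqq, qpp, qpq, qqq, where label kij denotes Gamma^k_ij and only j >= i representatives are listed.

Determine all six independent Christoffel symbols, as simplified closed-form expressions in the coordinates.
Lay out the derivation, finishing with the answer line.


E = 1 + 9*q^2 - 18*p^2*q + 36*p^2*q^2 + 9*p^4 - 36*p^4*q + 36*p^4*q^2; F = 9*p*q - 9*p^3 + 24*p^3*q - 6*p^5 + 12*p^5*q; G = 1 + 9*p^2 + 12*p^4 + 4*p^6
Gamma^k_ij = (1/2) g^{kl} (d_i g_jl + d_j g_il - d_l g_ij), with g^inv = (1/(EG-F^2)) [[G, -F], [-F, E]]
first partials: E_p = -36*p*q + 72*p*q^2 + 36*p^3 - 144*p^3*q + 144*p^3*q^2, E_q = 18*q - 18*p^2 + 72*p^2*q - 36*p^4 + 72*p^4*q, F_p = 9*q - 27*p^2 + 72*p^2*q - 30*p^4 + 60*p^4*q, F_q = 9*p + 24*p^3 + 12*p^5, G_p = 18*p + 48*p^3 + 24*p^5, G_q = 0
D = EG - F^2 = 1 + 9*q^2 + 9*p^2 - 18*p^2*q + 36*p^2*q^2 + 21*p^4 - 36*p^4*q + 36*p^4*q^2 + 4*p^6
expanded: Gamma^p_pp = (G E_p - 2F F_p + F E_q)/(2D), Gamma^p_pq = (G E_q - F G_p)/(2D), Gamma^p_qq = (2G F_q - G G_p - F G_q)/(2D), Gamma^q_pp = (2E F_p - E E_q - F E_p)/(2D), Gamma^q_pq = (E G_p - F E_q)/(2D), Gamma^q_qq = (E G_q - 2F F_q + F G_p)/(2D); substitute and cancel common factors

Answer: Gamma_ppp = (72*p^3*q^2 - 72*p^3*q + 18*p^3 + 36*p*q^2 - 18*p*q)/(4*p^6 + 36*p^4*q^2 - 36*p^4*q + 21*p^4 + 36*p^2*q^2 - 18*p^2*q + 9*p^2 + 9*q^2 + 1), Gamma_ppq = (36*p^4*q - 18*p^4 + 36*p^2*q - 9*p^2 + 9*q)/(4*p^6 + 36*p^4*q^2 - 36*p^4*q + 21*p^4 + 36*p^2*q^2 - 18*p^2*q + 9*p^2 + 9*q^2 + 1), Gamma_pqq = 0, Gamma_qpp = (24*p^4*q - 12*p^4 + 36*p^2*q - 18*p^2)/(4*p^6 + 36*p^4*q^2 - 36*p^4*q + 21*p^4 + 36*p^2*q^2 - 18*p^2*q + 9*p^2 + 9*q^2 + 1), Gamma_qpq = (12*p^5 + 24*p^3 + 9*p)/(4*p^6 + 36*p^4*q^2 - 36*p^4*q + 21*p^4 + 36*p^2*q^2 - 18*p^2*q + 9*p^2 + 9*q^2 + 1), Gamma_qqq = 0


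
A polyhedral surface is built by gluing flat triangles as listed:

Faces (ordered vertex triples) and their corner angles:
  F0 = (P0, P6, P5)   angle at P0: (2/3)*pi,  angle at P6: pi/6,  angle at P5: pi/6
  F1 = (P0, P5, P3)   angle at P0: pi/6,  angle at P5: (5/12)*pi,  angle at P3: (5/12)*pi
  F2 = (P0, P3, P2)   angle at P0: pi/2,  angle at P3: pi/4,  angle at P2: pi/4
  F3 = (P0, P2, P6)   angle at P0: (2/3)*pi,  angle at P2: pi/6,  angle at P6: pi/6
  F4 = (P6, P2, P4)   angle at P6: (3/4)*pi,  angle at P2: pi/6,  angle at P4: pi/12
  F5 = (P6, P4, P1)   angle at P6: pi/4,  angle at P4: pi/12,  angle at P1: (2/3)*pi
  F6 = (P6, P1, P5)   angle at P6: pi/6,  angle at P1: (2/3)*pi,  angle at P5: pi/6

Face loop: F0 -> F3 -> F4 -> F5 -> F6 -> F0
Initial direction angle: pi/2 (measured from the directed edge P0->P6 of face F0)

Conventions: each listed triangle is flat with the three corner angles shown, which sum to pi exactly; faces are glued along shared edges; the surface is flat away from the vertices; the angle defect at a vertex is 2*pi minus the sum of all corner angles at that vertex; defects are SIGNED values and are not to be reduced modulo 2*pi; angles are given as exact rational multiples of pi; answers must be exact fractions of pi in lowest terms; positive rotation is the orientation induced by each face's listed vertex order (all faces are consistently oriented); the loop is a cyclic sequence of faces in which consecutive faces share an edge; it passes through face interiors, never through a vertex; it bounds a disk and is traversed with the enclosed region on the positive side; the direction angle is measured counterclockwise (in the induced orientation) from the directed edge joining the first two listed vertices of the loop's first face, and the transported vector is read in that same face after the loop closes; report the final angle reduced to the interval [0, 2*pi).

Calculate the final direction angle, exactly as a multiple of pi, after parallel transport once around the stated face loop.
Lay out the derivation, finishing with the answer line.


enclosed vertex P6: corner angles sum to (3/2)*pi, defect = 2*pi - (3/2)*pi = pi/2
adding the enclosed defects to the starting angle (mod 2*pi, induced orientation) gives the holonomy
final angle = pi/2 + pi/2 = pi (mod 2*pi)

Answer: final direction angle = pi


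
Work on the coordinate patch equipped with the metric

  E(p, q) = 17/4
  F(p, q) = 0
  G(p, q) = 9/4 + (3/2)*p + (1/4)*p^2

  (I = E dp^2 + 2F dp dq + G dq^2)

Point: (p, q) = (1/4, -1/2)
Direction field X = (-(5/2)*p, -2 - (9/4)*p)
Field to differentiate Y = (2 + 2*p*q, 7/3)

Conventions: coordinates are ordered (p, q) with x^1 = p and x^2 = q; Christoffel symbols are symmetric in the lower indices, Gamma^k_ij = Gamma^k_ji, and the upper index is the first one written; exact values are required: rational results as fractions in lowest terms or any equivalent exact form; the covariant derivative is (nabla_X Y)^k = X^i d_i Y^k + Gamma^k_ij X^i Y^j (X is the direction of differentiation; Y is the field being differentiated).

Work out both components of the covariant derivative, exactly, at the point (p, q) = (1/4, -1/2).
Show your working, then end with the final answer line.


E = 17/4, F = 0, G = 169/64 at the point
E_p = 0, E_q = 0, F_p = 0, F_q = 0, G_p = 13/8, G_q = 0
EG - F^2 = 2873/256;  g^inv = (256/2873) * [[169/64, 0], [0, 17/4]]
first-kind symbols [ij,l] = (1/2)(d_i g_jl + d_j g_il - d_l g_ij): [pp,p] = E_p/2 = 0, [pp,q] = F_p - E_q/2 = 0, [pq,p] = E_q/2 = 0, [pq,q] = G_p/2 = 13/16, [qq,p] = F_q - G_p/2 = -13/16, [qq,q] = G_q/2 = 0
Gamma^p_ij = (G*[ij,p] - F*[ij,q])/(EG - F^2), Gamma^q_ij = (E*[ij,q] - F*[ij,p])/(EG - F^2)
Gamma_ppp = 0, Gamma_ppq = 0, Gamma_pqq = -13/68, Gamma_qpp = 0, Gamma_qpq = 4/13, Gamma_qqq = 0
X = (-5/8, -41/16), Y = (7/4, 7/3) at the point

Answer: (nabla_X Y)^p = 1589/3264, (nabla_X Y)^q = -1141/624


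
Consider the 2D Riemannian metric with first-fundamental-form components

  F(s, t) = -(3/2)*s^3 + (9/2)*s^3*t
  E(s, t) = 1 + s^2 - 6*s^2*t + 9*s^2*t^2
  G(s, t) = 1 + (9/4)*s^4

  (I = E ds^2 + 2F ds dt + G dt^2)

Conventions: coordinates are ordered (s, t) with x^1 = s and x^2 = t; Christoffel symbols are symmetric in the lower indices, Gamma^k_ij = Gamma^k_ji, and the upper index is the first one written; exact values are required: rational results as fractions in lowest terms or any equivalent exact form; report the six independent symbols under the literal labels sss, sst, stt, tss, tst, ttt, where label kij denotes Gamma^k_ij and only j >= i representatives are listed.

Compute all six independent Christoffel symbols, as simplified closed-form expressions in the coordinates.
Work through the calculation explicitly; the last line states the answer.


E = 1 + s^2 - 6*s^2*t + 9*s^2*t^2; F = -(3/2)*s^3 + (9/2)*s^3*t; G = 1 + (9/4)*s^4
Gamma^k_ij = (1/2) g^{kl} (d_i g_jl + d_j g_il - d_l g_ij), with g^inv = (1/(EG-F^2)) [[G, -F], [-F, E]]
first partials: E_s = 2*s - 12*s*t + 18*s*t^2, E_t = -6*s^2 + 18*s^2*t, F_s = -(9/2)*s^2 + (27/2)*s^2*t, F_t = (9/2)*s^3, G_s = 9*s^3, G_t = 0
D = EG - F^2 = 1 + s^2 - 6*s^2*t + 9*s^2*t^2 + (9/4)*s^4
expanded: Gamma^s_ss = (G E_s - 2F F_s + F E_t)/(2D), Gamma^s_st = (G E_t - F G_s)/(2D), Gamma^s_tt = (2G F_t - G G_s - F G_t)/(2D), Gamma^t_ss = (2E F_s - E E_t - F E_s)/(2D), Gamma^t_st = (E G_s - F E_t)/(2D), Gamma^t_tt = (E G_t - 2F F_t + F G_s)/(2D); substitute and cancel common factors

Answer: Gamma_sss = (36*s*t^2 - 24*s*t + 4*s)/(9*s^4 + 36*s^2*t^2 - 24*s^2*t + 4*s^2 + 4), Gamma_sst = (36*s^2*t - 12*s^2)/(9*s^4 + 36*s^2*t^2 - 24*s^2*t + 4*s^2 + 4), Gamma_stt = 0, Gamma_tss = (18*s^2*t - 6*s^2)/(9*s^4 + 36*s^2*t^2 - 24*s^2*t + 4*s^2 + 4), Gamma_tst = 18*s^3/(9*s^4 + 36*s^2*t^2 - 24*s^2*t + 4*s^2 + 4), Gamma_ttt = 0


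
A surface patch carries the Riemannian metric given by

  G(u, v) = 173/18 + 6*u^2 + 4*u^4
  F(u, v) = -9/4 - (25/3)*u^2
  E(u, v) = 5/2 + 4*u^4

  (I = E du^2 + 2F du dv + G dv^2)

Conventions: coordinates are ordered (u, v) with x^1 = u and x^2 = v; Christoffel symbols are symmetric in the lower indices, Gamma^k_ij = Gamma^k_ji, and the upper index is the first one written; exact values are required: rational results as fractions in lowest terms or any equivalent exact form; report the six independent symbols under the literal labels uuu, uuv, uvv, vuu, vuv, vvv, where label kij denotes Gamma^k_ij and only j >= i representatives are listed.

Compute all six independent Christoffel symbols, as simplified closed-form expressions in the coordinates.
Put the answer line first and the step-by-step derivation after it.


Answer: Gamma_uuu = (4608*u^7 + 6912*u^5 - 8928*u^3 - 5400*u)/(2304*u^8 + 3456*u^6 - 3024*u^4 - 3240*u^2 + 2731), Gamma_uuv = (9600*u^5 + 9792*u^3 + 1944*u)/(2304*u^8 + 3456*u^6 - 3024*u^4 - 3240*u^2 + 2731), Gamma_uvv = (-4608*u^7 - 10368*u^5 - 16256*u^3 - 8304*u)/(2304*u^8 + 3456*u^6 - 3024*u^4 - 3240*u^2 + 2731), Gamma_vuu = (2592*u^3 - 6000*u)/(2304*u^8 + 3456*u^6 - 3024*u^4 - 3240*u^2 + 2731), Gamma_vuv = (4608*u^7 + 3456*u^5 + 2880*u^3 + 2160*u)/(2304*u^8 + 3456*u^6 - 3024*u^4 - 3240*u^2 + 2731), Gamma_vvv = (-9600*u^5 - 9792*u^3 - 1944*u)/(2304*u^8 + 3456*u^6 - 3024*u^4 - 3240*u^2 + 2731)

E = 5/2 + 4*u^4; F = -9/4 - (25/3)*u^2; G = 173/18 + 6*u^2 + 4*u^4
Gamma^k_ij = (1/2) g^{kl} (d_i g_jl + d_j g_il - d_l g_ij), with g^inv = (1/(EG-F^2)) [[G, -F], [-F, E]]
first partials: E_u = 16*u^3, E_v = 0, F_u = -(50/3)*u, F_v = 0, G_u = 12*u + 16*u^3, G_v = 0
D = EG - F^2 = 2731/144 - (45/2)*u^2 - 21*u^4 + 24*u^6 + 16*u^8
expanded: Gamma^u_uu = (G E_u - 2F F_u + F E_v)/(2D), Gamma^u_uv = (G E_v - F G_u)/(2D), Gamma^u_vv = (2G F_v - G G_u - F G_v)/(2D), Gamma^v_uu = (2E F_u - E E_v - F E_u)/(2D), Gamma^v_uv = (E G_u - F E_v)/(2D), Gamma^v_vv = (E G_v - 2F F_v + F G_u)/(2D); substitute and cancel common factors
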